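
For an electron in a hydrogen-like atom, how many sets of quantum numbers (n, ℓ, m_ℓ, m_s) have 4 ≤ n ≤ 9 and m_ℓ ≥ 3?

112

Work shell by shell — for each n, count the (ℓ, m_ℓ) pairs that satisfy m_ℓ ≥ 3:
n=4 → 1; n=5 → 3; n=6 → 6; n=7 → 10; n=8 → 15; n=9 → 21.
Orbitals: 1 + 3 + 6 + 10 + 15 + 21 = 56. Including both spin states (m_s = ±1/2) gives 2 × 56 = 112 states.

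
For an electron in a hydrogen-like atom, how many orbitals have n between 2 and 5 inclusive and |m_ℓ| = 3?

6

Go shell by shell, enumerating (ℓ, m_ℓ) with |m_ℓ| = 3:
n=4 → 2; n=5 → 4.
Total orbitals: 2 + 4 = 6.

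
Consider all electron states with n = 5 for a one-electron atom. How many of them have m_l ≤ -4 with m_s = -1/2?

The n = 5 shell has l = 0 through 4; check each.
Contributions: l=4 → 1.
Orbitals: 1. With m_s fixed to a single value there is one state per orbital, giving 1 state.

1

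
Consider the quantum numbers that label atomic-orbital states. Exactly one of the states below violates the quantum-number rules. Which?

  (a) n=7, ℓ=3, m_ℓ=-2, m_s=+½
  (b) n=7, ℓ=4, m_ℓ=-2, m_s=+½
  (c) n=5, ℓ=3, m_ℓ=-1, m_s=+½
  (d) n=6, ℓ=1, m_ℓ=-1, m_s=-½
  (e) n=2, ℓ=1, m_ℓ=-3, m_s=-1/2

(e)

(e) has |m_ℓ| = 3 > ℓ = 1, violating −ℓ ≤ m_ℓ ≤ ℓ.
The remaining sets (a), (b), (c), (d) satisfy all four rules.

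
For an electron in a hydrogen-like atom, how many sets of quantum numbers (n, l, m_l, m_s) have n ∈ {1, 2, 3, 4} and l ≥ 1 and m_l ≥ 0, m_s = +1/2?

16

For each n in the range, tally the orbitals obeying l ≥ 1 and m_l ≥ 0:
n=2 → 2; n=3 → 5; n=4 → 9.
Orbitals: 2 + 5 + 9 = 16. With m_s fixed to +1/2 there is one state per orbital, so 16 states.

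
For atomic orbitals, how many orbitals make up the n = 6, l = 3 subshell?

7

A subshell has 2l+1 orbitals; with l = 3, that's 7.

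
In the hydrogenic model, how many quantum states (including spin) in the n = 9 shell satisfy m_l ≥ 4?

30

Go through l = 0, …, 8 (the values permitted for n = 9).
Per l-value: l=4 → 1; l=5 → 2; l=6 → 3; l=7 → 4; l=8 → 5.
Orbitals: 1 + 2 + 3 + 4 + 5 = 15. Each orbital carries two spin states, so 15 × 2 = 30 states.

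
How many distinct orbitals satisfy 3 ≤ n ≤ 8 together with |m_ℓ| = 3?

Count contributing orbitals for each principal shell:
n=4 → 2; n=5 → 4; n=6 → 6; n=7 → 8; n=8 → 10.
Total orbitals: 2 + 4 + 6 + 8 + 10 = 30.

30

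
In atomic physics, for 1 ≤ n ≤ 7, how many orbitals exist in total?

140

Total orbitals = 1² + 2² + 3² + 4² + 5² + 6² + 7² = 140.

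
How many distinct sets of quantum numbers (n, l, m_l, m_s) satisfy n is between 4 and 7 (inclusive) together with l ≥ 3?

180

Treat each shell separately and count matching orbitals:
n=4 → 7; n=5 → 16; n=6 → 27; n=7 → 40.
Orbitals: 7 + 16 + 27 + 40 = 90. Including both spin states (m_s = ±1/2) gives 2 × 90 = 180 states.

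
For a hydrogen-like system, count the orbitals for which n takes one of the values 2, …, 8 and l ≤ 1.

Count contributing orbitals for each principal shell:
n=2 → 4; n=3 → 4; n=4 → 4; n=5 → 4; n=6 → 4; n=7 → 4; n=8 → 4.
Total orbitals: 4 + 4 + 4 + 4 + 4 + 4 + 4 = 28.

28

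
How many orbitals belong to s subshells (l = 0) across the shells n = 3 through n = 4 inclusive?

2

An s subshell (l = 0) exists for every n ≥ 1, so shells n = 3, 4 each contribute one — 2 subshells.
Since each s subshell has 2·0+1 = 1 orbital, the total is 2 × 1 = 2.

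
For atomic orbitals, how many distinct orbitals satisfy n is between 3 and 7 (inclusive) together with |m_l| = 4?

Work shell by shell — for each n, count the (l, m_l) pairs that satisfy |m_l| = 4:
n=5 → 2; n=6 → 4; n=7 → 6.
Total orbitals: 2 + 4 + 6 = 12.

12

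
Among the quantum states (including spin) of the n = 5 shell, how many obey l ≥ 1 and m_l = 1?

8

For n = 5, l ranges over 0 … 4.
Orbitals with l ≥ 1 and m_l = 1, by l: l=1 → 1; l=2 → 1; l=3 → 1; l=4 → 1.
Orbitals: 1 + 1 + 1 + 1 = 4. Each orbital carries two spin states, so 4 × 2 = 8 states.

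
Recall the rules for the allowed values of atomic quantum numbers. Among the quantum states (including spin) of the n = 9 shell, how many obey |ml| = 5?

16

With n = 9 the allowed l are 0, 1, …, 8.
Per l-value: l=5 → 2; l=6 → 2; l=7 → 2; l=8 → 2.
Orbitals: 2 + 2 + 2 + 2 = 8. Each orbital carries two spin states, so 8 × 2 = 16 states.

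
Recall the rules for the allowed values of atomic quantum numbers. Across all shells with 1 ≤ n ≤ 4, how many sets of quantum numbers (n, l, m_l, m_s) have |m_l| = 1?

Count contributing orbitals for each principal shell:
n=2 → 2; n=3 → 4; n=4 → 6.
Orbitals: 2 + 4 + 6 = 12. Including both spin states (m_s = ±1/2) gives 2 × 12 = 24 states.

24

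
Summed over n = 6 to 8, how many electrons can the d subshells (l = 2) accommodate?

30

A d subshell (l = 2) exists for every n ≥ 3, so shells n = 6, 7, 8 each contribute one — 3 subshells.
Since each d subshell holds 2(2·2+1) = 10 electrons, the total is 3 × 10 = 30.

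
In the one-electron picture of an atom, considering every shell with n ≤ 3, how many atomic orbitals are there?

Total orbitals = 1² + 2² + 3² = 14.

14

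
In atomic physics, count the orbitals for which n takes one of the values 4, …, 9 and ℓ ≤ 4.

Per-shell orbital counts meeting the constraint:
n=4 → 16; n=5 → 25; n=6 → 25; n=7 → 25; n=8 → 25; n=9 → 25.
Total orbitals: 16 + 25 + 25 + 25 + 25 + 25 = 141.

141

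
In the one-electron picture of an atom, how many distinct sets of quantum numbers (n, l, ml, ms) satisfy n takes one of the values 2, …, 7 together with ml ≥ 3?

40

Per-shell orbital counts meeting the constraint:
n=4 → 1; n=5 → 3; n=6 → 6; n=7 → 10.
Orbitals: 1 + 3 + 6 + 10 = 20. Including both spin states (ms = ±1/2) gives 2 × 20 = 40 states.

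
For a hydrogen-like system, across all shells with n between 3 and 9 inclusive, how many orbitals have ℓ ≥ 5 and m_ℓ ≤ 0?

Treat each shell separately and count matching orbitals:
n=6 → 6; n=7 → 13; n=8 → 21; n=9 → 30.
Total orbitals: 6 + 13 + 21 + 30 = 70.

70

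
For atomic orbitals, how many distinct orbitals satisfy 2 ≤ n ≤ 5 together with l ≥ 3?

Per-shell orbital counts meeting the constraint:
n=4 → 7; n=5 → 16.
Total orbitals: 7 + 16 = 23.

23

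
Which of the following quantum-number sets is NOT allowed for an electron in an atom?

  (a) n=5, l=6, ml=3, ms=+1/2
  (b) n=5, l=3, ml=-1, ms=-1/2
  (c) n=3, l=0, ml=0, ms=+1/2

(a)

(a) has l = 6 ≥ n = 5, violating 0 ≤ l ≤ n−1.
The remaining sets (b), (c) satisfy all four rules.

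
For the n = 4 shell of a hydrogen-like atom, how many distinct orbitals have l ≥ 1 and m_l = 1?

3

For n = 4, l ranges over 0 … 3.
Contributions: l=1 → 1; l=2 → 1; l=3 → 1.
Total orbitals: 1 + 1 + 1 = 3.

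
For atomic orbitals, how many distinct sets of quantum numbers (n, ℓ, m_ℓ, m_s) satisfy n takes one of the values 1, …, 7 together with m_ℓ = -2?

30

Go shell by shell, enumerating (ℓ, m_ℓ) with m_ℓ = -2:
n=3 → 1; n=4 → 2; n=5 → 3; n=6 → 4; n=7 → 5.
Orbitals: 1 + 2 + 3 + 4 + 5 = 15. Including both spin states (m_s = ±1/2) gives 2 × 15 = 30 states.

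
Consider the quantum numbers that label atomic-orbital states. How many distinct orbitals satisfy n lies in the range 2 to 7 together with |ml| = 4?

12

Treat each shell separately and count matching orbitals:
n=5 → 2; n=6 → 4; n=7 → 6.
Total orbitals: 2 + 4 + 6 = 12.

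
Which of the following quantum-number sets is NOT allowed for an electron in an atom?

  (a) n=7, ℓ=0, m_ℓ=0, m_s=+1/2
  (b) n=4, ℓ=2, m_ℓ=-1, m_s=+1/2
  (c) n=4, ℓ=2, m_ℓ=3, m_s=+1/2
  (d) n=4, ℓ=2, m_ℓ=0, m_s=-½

(c)

(c) has |m_ℓ| = 3 > ℓ = 2, violating −ℓ ≤ m_ℓ ≤ ℓ.
The remaining sets (a), (b), (d) satisfy all four rules.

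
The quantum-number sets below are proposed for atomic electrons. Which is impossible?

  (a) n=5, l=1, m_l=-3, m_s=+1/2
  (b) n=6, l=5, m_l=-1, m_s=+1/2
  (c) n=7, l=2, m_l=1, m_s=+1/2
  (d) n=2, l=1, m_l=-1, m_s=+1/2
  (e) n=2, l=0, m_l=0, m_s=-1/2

(a) has |m_l| = 3 > l = 1, violating −l ≤ m_l ≤ l.
The remaining sets (b), (c), (d), (e) satisfy all four rules.

(a)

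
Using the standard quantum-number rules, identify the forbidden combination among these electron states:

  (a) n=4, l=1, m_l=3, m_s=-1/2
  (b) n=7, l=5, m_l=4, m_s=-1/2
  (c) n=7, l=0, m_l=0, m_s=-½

(a) has |m_l| = 3 > l = 1, violating −l ≤ m_l ≤ l.
The remaining sets (b), (c) satisfy all four rules.

(a)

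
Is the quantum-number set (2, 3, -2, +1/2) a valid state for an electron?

Not allowed

The orbital quantum number must satisfy 0 ≤ l ≤ n−1. With n = 2 the allowed l values are 0, 1, so l = 3 is out of range.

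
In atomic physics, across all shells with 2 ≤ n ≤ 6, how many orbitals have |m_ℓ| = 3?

12

Count contributing orbitals for each principal shell:
n=4 → 2; n=5 → 4; n=6 → 6.
Total orbitals: 2 + 4 + 6 = 12.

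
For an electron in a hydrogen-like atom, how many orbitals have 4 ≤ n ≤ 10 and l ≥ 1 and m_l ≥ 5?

35

Count contributing orbitals for each principal shell:
n=6 → 1; n=7 → 3; n=8 → 6; n=9 → 10; n=10 → 15.
Total orbitals: 1 + 3 + 6 + 10 + 15 = 35.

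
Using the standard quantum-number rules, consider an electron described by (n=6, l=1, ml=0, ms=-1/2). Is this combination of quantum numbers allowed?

n = 6 is a positive integer. l = 1 satisfies 0 ≤ l ≤ n−1 = 5. ml = 0 lies in the range −l … +l (here −1 … 1). ms = -1/2 is one of ±1/2.
All four constraints are satisfied.

Valid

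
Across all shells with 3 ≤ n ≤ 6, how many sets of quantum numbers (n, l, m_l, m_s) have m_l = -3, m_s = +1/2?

6

For each n in the range, tally the orbitals obeying m_l = -3:
n=4 → 1; n=5 → 2; n=6 → 3.
Orbitals: 1 + 2 + 3 = 6. With m_s fixed to +1/2 there is one state per orbital, so 6 states.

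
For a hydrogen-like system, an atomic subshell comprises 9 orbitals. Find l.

l = 4

2l+1 = 9 gives l = 4.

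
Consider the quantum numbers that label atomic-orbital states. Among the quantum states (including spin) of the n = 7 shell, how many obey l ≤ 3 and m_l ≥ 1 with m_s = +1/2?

6

With n = 7 the allowed l are 0, 1, …, 6.
Orbitals with l ≤ 3 and m_l ≥ 1, by l: l=1 → 1; l=2 → 2; l=3 → 3.
Orbitals: 1 + 2 + 3 = 6. With m_s fixed to a single value there is one state per orbital, giving 6 states.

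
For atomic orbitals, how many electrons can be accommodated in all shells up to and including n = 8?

408

Total orbitals = 1² + 2² + 3² + 4² + 5² + 6² + 7² + 8² = 204. Doubling for spin gives 408 electrons.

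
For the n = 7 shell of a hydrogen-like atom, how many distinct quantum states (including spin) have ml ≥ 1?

For n = 7, l ranges over 0 … 6.
Per l-value: l=1 → 1; l=2 → 2; l=3 → 3; l=4 → 4; l=5 → 5; l=6 → 6.
Orbitals: 1 + 2 + 3 + 4 + 5 + 6 = 21. Each orbital carries two spin states, so 21 × 2 = 42 states.

42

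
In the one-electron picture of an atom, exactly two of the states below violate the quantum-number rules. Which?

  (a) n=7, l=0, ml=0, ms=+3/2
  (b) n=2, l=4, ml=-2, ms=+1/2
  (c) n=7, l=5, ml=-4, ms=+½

(a) and (b)

(a) has ms = +3/2, but an electron's spin must be ±1/2.
(b) has l = 4 ≥ n = 2, violating 0 ≤ l ≤ n−1.
The remaining set (c) satisfies all four rules.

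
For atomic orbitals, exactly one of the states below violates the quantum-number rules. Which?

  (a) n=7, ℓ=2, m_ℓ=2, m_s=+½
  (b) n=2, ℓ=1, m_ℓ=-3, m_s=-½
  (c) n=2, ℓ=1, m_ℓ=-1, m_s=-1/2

(b)

(b) has |m_ℓ| = 3 > ℓ = 1, violating −ℓ ≤ m_ℓ ≤ ℓ.
The remaining sets (a), (c) satisfy all four rules.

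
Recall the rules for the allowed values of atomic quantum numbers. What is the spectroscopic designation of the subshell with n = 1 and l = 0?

l = 0 corresponds to the letter 's', so the subshell is 1s.

1s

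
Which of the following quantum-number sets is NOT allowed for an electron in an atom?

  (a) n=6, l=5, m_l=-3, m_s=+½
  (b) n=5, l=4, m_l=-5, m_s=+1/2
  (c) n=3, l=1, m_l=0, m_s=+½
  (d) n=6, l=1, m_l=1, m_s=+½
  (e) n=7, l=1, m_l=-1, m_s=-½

(b)

(b) has |m_l| = 5 > l = 4, violating −l ≤ m_l ≤ l.
The remaining sets (a), (c), (d), (e) satisfy all four rules.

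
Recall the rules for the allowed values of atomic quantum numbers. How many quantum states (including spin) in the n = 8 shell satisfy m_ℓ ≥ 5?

With n = 8 the allowed ℓ are 0, 1, …, 7.
The (ℓ, m_ℓ) pairs meeting m_ℓ ≥ 5 give: ℓ=5 → 1; ℓ=6 → 2; ℓ=7 → 3.
Orbitals: 1 + 2 + 3 = 6. Each orbital carries two spin states, so 6 × 2 = 12 states.

12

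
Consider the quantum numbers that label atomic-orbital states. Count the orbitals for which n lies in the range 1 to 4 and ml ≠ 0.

Go shell by shell, enumerating (l, ml) with ml ≠ 0:
n=2 → 2; n=3 → 6; n=4 → 12.
Total orbitals: 2 + 6 + 12 = 20.

20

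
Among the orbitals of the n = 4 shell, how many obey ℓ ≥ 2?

12

The n = 4 shell has ℓ = 0 through 3; check each.
Per ℓ-value: ℓ=2 → 5; ℓ=3 → 7.
Total orbitals: 5 + 7 = 12.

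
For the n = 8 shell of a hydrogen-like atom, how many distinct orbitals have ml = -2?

For n = 8, l ranges over 0 … 7.
Orbitals with ml = -2, by l: l=2 → 1; l=3 → 1; l=4 → 1; l=5 → 1; l=6 → 1; l=7 → 1.
Total orbitals: 1 + 1 + 1 + 1 + 1 + 1 = 6.

6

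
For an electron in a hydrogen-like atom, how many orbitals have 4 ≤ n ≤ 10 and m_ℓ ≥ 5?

35

Per-shell orbital counts meeting the constraint:
n=6 → 1; n=7 → 3; n=8 → 6; n=9 → 10; n=10 → 15.
Total orbitals: 1 + 3 + 6 + 10 + 15 = 35.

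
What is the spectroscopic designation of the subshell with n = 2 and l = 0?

l = 0 corresponds to the letter 's', so the subshell is 2s.

2s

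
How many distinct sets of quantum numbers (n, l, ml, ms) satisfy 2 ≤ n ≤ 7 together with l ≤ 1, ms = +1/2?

24

Work shell by shell — for each n, count the (l, ml) pairs that satisfy l ≤ 1:
n=2 → 4; n=3 → 4; n=4 → 4; n=5 → 4; n=6 → 4; n=7 → 4.
Orbitals: 4 + 4 + 4 + 4 + 4 + 4 = 24. With ms fixed to +1/2 there is one state per orbital, so 24 states.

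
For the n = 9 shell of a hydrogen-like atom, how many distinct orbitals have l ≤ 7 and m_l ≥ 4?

Go through l = 0, …, 8 (the values permitted for n = 9).
Contributions: l=4 → 1; l=5 → 2; l=6 → 3; l=7 → 4.
Total orbitals: 1 + 2 + 3 + 4 = 10.

10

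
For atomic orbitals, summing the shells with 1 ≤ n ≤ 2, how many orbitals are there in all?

5

Shell n has n² orbitals: 1²=1 + 2²=4 = 5 orbitals.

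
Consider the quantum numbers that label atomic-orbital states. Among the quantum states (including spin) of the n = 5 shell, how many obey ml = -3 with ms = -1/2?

2

For n = 5, l ranges over 0 … 4.
Per l-value: l=3 → 1; l=4 → 1.
Orbitals: 1 + 1 = 2. With ms fixed to a single value there is one state per orbital, giving 2 states.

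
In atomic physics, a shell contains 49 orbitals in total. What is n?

n² = 49 ⇒ n = 7.

n = 7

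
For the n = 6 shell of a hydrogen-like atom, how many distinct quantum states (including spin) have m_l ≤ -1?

Go through l = 0, …, 5 (the values permitted for n = 6).
Per l-value: l=1 → 1; l=2 → 2; l=3 → 3; l=4 → 4; l=5 → 5.
Orbitals: 1 + 2 + 3 + 4 + 5 = 15. Each orbital carries two spin states, so 15 × 2 = 30 states.

30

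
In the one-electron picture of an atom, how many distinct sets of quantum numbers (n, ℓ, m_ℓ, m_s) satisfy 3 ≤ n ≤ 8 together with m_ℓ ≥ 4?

40

Go shell by shell, enumerating (ℓ, m_ℓ) with m_ℓ ≥ 4:
n=5 → 1; n=6 → 3; n=7 → 6; n=8 → 10.
Orbitals: 1 + 3 + 6 + 10 = 20. Including both spin states (m_s = ±1/2) gives 2 × 20 = 40 states.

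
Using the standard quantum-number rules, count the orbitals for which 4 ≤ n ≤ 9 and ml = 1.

Count contributing orbitals for each principal shell:
n=4 → 3; n=5 → 4; n=6 → 5; n=7 → 6; n=8 → 7; n=9 → 8.
Total orbitals: 3 + 4 + 5 + 6 + 7 + 8 = 33.

33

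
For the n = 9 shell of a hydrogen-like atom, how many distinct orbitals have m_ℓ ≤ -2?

28

The n = 9 shell has ℓ = 0 through 8; check each.
The (ℓ, m_ℓ) pairs meeting m_ℓ ≤ -2 give: ℓ=2 → 1; ℓ=3 → 2; ℓ=4 → 3; ℓ=5 → 4; ℓ=6 → 5; ℓ=7 → 6; ℓ=8 → 7.
Total orbitals: 1 + 2 + 3 + 4 + 5 + 6 + 7 = 28.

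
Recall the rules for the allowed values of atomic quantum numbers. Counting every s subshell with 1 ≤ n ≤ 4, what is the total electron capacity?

8

An s subshell (l = 0) exists for every n ≥ 1, so shells n = 1, 2, 3, 4 each contribute one — 4 subshells.
Since each s subshell holds 2(2·0+1) = 2 electrons, the total is 4 × 2 = 8.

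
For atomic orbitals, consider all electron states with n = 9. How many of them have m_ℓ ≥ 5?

For n = 9, ℓ ranges over 0 … 8.
Contributions: ℓ=5 → 1; ℓ=6 → 2; ℓ=7 → 3; ℓ=8 → 4.
Orbitals: 1 + 2 + 3 + 4 = 10. Each orbital carries two spin states, so 10 × 2 = 20 states.

20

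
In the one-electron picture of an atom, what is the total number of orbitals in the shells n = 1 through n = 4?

Shell n has n² orbitals: 1²=1 + 2²=4 + 3²=9 + 4²=16 = 30 orbitals.

30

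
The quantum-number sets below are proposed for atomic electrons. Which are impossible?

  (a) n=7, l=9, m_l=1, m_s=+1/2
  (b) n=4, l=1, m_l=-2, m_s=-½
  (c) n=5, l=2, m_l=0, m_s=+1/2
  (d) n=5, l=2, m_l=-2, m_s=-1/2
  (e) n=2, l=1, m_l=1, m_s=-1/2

(a) has l = 9 ≥ n = 7, violating 0 ≤ l ≤ n−1.
(b) has |m_l| = 2 > l = 1, violating −l ≤ m_l ≤ l.
The remaining sets (c), (d), (e) satisfy all four rules.

(a) and (b)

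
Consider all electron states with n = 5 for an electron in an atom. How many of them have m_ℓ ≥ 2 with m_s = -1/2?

6

The n = 5 shell has ℓ = 0 through 4; check each.
Contributions: ℓ=2 → 1; ℓ=3 → 2; ℓ=4 → 3.
Orbitals: 1 + 2 + 3 = 6. With m_s fixed to a single value there is one state per orbital, giving 6 states.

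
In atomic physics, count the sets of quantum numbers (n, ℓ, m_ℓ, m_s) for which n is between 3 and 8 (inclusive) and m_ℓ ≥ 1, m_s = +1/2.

83

Treat each shell separately and count matching orbitals:
n=3 → 3; n=4 → 6; n=5 → 10; n=6 → 15; n=7 → 21; n=8 → 28.
Orbitals: 3 + 6 + 10 + 15 + 21 + 28 = 83. With m_s fixed to +1/2 there is one state per orbital, so 83 states.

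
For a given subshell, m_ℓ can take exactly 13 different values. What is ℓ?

m_ℓ ranges over 2ℓ+1 integers, so 2ℓ+1 = 13 ⇒ ℓ = 6.

ℓ = 6 (i)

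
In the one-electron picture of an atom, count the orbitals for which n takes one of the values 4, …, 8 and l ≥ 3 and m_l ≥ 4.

Go shell by shell, enumerating (l, m_l) with l ≥ 3 and m_l ≥ 4:
n=5 → 1; n=6 → 3; n=7 → 6; n=8 → 10.
Total orbitals: 1 + 3 + 6 + 10 = 20.

20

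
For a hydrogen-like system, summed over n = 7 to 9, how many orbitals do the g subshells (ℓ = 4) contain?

A g subshell (ℓ = 4) exists for every n ≥ 5, so shells n = 7, 8, 9 each contribute one — 3 subshells.
Since each g subshell has 2·4+1 = 9 orbitals, the total is 3 × 9 = 27.

27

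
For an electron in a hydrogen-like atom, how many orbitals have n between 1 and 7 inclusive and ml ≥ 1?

Work shell by shell — for each n, count the (l, ml) pairs that satisfy ml ≥ 1:
n=2 → 1; n=3 → 3; n=4 → 6; n=5 → 10; n=6 → 15; n=7 → 21.
Total orbitals: 1 + 3 + 6 + 10 + 15 + 21 = 56.

56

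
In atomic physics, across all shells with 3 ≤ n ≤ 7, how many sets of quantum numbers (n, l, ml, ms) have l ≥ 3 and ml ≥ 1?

Work shell by shell — for each n, count the (l, ml) pairs that satisfy l ≥ 3 and ml ≥ 1:
n=4 → 3; n=5 → 7; n=6 → 12; n=7 → 18.
Orbitals: 3 + 7 + 12 + 18 = 40. Including both spin states (ms = ±1/2) gives 2 × 40 = 80 states.

80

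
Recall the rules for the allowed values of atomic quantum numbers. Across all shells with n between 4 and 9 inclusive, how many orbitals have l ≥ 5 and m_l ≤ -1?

Count contributing orbitals for each principal shell:
n=6 → 5; n=7 → 11; n=8 → 18; n=9 → 26.
Total orbitals: 5 + 11 + 18 + 26 = 60.

60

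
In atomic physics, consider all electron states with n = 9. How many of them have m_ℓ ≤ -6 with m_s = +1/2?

6

The n = 9 shell has ℓ = 0 through 8; check each.
Orbitals with m_ℓ ≤ -6, by ℓ: ℓ=6 → 1; ℓ=7 → 2; ℓ=8 → 3.
Orbitals: 1 + 2 + 3 = 6. With m_s fixed to a single value there is one state per orbital, giving 6 states.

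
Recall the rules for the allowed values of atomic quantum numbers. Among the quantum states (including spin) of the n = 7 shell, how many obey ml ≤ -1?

Go through l = 0, …, 6 (the values permitted for n = 7).
Contributions: l=1 → 1; l=2 → 2; l=3 → 3; l=4 → 4; l=5 → 5; l=6 → 6.
Orbitals: 1 + 2 + 3 + 4 + 5 + 6 = 21. Each orbital carries two spin states, so 21 × 2 = 42 states.

42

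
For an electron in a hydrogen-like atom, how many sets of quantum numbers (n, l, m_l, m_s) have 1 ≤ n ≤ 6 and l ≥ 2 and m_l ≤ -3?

20

Work shell by shell — for each n, count the (l, m_l) pairs that satisfy l ≥ 2 and m_l ≤ -3:
n=4 → 1; n=5 → 3; n=6 → 6.
Orbitals: 1 + 3 + 6 = 10. Including both spin states (m_s = ±1/2) gives 2 × 10 = 20 states.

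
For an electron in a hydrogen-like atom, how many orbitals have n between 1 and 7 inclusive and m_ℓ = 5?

Treat each shell separately and count matching orbitals:
n=6 → 1; n=7 → 2.
Total orbitals: 1 + 2 = 3.

3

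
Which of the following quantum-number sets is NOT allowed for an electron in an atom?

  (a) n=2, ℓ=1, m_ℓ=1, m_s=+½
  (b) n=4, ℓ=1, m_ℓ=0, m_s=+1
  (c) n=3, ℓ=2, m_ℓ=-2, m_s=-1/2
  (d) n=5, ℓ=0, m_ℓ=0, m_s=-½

(b)

(b) has m_s = +1, but an electron's spin must be ±1/2.
The remaining sets (a), (c), (d) satisfy all four rules.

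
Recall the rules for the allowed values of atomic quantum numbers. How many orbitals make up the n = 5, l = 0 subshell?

1

A subshell has 2l+1 orbitals; with l = 0, that's 1.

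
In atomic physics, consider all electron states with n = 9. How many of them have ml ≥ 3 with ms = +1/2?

21

For n = 9, l ranges over 0 … 8.
The (l, ml) pairs meeting ml ≥ 3 give: l=3 → 1; l=4 → 2; l=5 → 3; l=6 → 4; l=7 → 5; l=8 → 6.
Orbitals: 1 + 2 + 3 + 4 + 5 + 6 = 21. With ms fixed to a single value there is one state per orbital, giving 21 states.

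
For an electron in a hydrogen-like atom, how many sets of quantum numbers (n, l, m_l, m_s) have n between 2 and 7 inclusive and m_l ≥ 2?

Work shell by shell — for each n, count the (l, m_l) pairs that satisfy m_l ≥ 2:
n=3 → 1; n=4 → 3; n=5 → 6; n=6 → 10; n=7 → 15.
Orbitals: 1 + 3 + 6 + 10 + 15 = 35. Including both spin states (m_s = ±1/2) gives 2 × 35 = 70 states.

70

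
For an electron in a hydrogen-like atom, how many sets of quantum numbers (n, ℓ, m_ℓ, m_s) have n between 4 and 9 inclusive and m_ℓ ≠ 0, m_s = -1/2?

232

For each n in the range, tally the orbitals obeying m_ℓ ≠ 0:
n=4 → 12; n=5 → 20; n=6 → 30; n=7 → 42; n=8 → 56; n=9 → 72.
Orbitals: 12 + 20 + 30 + 42 + 56 + 72 = 232. With m_s fixed to -1/2 there is one state per orbital, so 232 states.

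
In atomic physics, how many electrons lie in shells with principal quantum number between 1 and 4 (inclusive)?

Shell n has n² orbitals: 1²=1 + 2²=4 + 3²=9 + 4²=16 = 30 orbitals.
Two spin states per orbital: 2 × 30 = 60 electrons.

60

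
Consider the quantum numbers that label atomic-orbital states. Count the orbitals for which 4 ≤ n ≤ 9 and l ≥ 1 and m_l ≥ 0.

149

Work shell by shell — for each n, count the (l, m_l) pairs that satisfy l ≥ 1 and m_l ≥ 0:
n=4 → 9; n=5 → 14; n=6 → 20; n=7 → 27; n=8 → 35; n=9 → 44.
Total orbitals: 9 + 14 + 20 + 27 + 35 + 44 = 149.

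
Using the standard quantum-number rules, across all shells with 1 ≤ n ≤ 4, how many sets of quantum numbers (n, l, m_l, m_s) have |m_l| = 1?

24

Count contributing orbitals for each principal shell:
n=2 → 2; n=3 → 4; n=4 → 6.
Orbitals: 2 + 4 + 6 = 12. Including both spin states (m_s = ±1/2) gives 2 × 12 = 24 states.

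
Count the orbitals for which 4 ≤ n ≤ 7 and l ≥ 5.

Treat each shell separately and count matching orbitals:
n=6 → 11; n=7 → 24.
Total orbitals: 11 + 24 = 35.

35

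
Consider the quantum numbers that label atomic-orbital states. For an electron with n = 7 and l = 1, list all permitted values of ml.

-1, 0, 1

ml takes every integer from −l to +l. With l = 1 that gives the 3 values -1, 0, 1.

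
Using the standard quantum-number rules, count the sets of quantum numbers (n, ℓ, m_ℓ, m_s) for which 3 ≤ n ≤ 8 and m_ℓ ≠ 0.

Treat each shell separately and count matching orbitals:
n=3 → 6; n=4 → 12; n=5 → 20; n=6 → 30; n=7 → 42; n=8 → 56.
Orbitals: 6 + 12 + 20 + 30 + 42 + 56 = 166. Including both spin states (m_s = ±1/2) gives 2 × 166 = 332 states.

332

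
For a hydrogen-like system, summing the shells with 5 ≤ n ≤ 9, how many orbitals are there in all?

255

Shell n has n² orbitals: 5²=25 + 6²=36 + 7²=49 + 8²=64 + 9²=81 = 255 orbitals.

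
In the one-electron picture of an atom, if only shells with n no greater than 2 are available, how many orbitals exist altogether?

5

Total orbitals = 1² + 2² = 5.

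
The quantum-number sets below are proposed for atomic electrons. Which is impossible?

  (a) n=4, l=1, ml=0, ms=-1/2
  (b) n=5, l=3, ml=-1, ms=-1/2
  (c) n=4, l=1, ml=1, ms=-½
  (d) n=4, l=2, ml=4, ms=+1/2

(d)

(d) has |ml| = 4 > l = 2, violating −l ≤ ml ≤ l.
The remaining sets (a), (b), (c) satisfy all four rules.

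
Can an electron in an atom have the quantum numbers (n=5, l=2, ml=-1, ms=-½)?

Allowed

n = 5 is a positive integer. l = 2 satisfies 0 ≤ l ≤ n−1 = 4. ml = -1 lies in the range −l … +l (here −2 … 2). ms = -1/2 is one of ±1/2.
All four constraints are satisfied.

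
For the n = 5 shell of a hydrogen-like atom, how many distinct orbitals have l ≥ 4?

9

With n = 5 the allowed l are 0, 1, …, 4.
Orbitals with l ≥ 4, by l: l=4 → 9.
Total orbitals: 9.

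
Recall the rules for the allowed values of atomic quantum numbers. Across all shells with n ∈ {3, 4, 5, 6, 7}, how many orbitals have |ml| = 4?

12

Per-shell orbital counts meeting the constraint:
n=5 → 2; n=6 → 4; n=7 → 6.
Total orbitals: 2 + 4 + 6 = 12.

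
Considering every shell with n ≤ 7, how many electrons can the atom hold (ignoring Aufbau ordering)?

Total orbitals = 1² + 2² + 3² + 4² + 5² + 6² + 7² = 140. Doubling for spin gives 280 electrons.

280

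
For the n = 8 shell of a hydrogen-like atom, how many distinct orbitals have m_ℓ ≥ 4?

10

Per ℓ-value: ℓ=4 → 1; ℓ=5 → 2; ℓ=6 → 3; ℓ=7 → 4.
Total orbitals: 1 + 2 + 3 + 4 = 10.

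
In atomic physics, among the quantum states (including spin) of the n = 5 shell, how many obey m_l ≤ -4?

With n = 5 the allowed l are 0, 1, …, 4.
Per l-value: l=4 → 1.
Orbitals: 1. Each orbital carries two spin states, so 1 × 2 = 2 states.

2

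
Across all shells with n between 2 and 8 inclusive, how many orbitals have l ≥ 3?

Per-shell orbital counts meeting the constraint:
n=4 → 7; n=5 → 16; n=6 → 27; n=7 → 40; n=8 → 55.
Total orbitals: 7 + 16 + 27 + 40 + 55 = 145.

145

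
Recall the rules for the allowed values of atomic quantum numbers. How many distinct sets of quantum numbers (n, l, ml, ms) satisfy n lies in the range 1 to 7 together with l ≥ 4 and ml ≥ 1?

56

Count contributing orbitals for each principal shell:
n=5 → 4; n=6 → 9; n=7 → 15.
Orbitals: 4 + 9 + 15 = 28. Including both spin states (ms = ±1/2) gives 2 × 28 = 56 states.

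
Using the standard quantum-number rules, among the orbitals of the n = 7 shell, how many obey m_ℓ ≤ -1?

21

Contributions: ℓ=1 → 1; ℓ=2 → 2; ℓ=3 → 3; ℓ=4 → 4; ℓ=5 → 5; ℓ=6 → 6.
Total orbitals: 1 + 2 + 3 + 4 + 5 + 6 = 21.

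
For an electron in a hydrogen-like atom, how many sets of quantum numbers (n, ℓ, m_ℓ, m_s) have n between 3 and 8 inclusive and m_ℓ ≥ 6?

Count contributing orbitals for each principal shell:
n=7 → 1; n=8 → 3.
Orbitals: 1 + 3 = 4. Including both spin states (m_s = ±1/2) gives 2 × 4 = 8 states.

8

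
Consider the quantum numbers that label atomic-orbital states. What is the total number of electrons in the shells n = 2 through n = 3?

Shell n has n² orbitals: 2²=4 + 3²=9 = 13 orbitals.
Two spin states per orbital: 2 × 13 = 26 electrons.

26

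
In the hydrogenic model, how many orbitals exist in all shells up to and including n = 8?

Total orbitals = 1² + 2² + 3² + 4² + 5² + 6² + 7² + 8² = 204.

204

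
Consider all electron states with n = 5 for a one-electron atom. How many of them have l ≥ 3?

32

Go through l = 0, …, 4 (the values permitted for n = 5).
Contributions: l=3 → 7; l=4 → 9.
Orbitals: 7 + 9 = 16. Each orbital carries two spin states, so 16 × 2 = 32 states.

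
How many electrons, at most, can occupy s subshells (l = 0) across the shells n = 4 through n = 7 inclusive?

An s subshell (l = 0) exists for every n ≥ 1, so shells n = 4, 5, 6, 7 each contribute one — 4 subshells.
Since each s subshell holds 2(2·0+1) = 2 electrons, the total is 4 × 2 = 8.

8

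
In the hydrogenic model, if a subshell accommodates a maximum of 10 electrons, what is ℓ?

2(2ℓ+1) = 10 ⇒ 2ℓ+1 = 5 ⇒ ℓ = 2.

ℓ = 2 (d)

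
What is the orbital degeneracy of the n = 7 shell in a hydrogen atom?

49

The n = 7 shell contains n² = 7² = 49 orbitals.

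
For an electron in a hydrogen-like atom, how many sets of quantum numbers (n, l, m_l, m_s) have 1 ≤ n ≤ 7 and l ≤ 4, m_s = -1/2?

Count contributing orbitals for each principal shell:
n=1 → 1; n=2 → 4; n=3 → 9; n=4 → 16; n=5 → 25; n=6 → 25; n=7 → 25.
Orbitals: 1 + 4 + 9 + 16 + 25 + 25 + 25 = 105. With m_s fixed to -1/2 there is one state per orbital, so 105 states.

105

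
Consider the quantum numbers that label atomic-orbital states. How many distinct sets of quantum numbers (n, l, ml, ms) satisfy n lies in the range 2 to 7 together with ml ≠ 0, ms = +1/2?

Count contributing orbitals for each principal shell:
n=2 → 2; n=3 → 6; n=4 → 12; n=5 → 20; n=6 → 30; n=7 → 42.
Orbitals: 2 + 6 + 12 + 20 + 30 + 42 = 112. With ms fixed to +1/2 there is one state per orbital, so 112 states.

112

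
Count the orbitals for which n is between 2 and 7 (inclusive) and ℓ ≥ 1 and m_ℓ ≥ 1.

Go shell by shell, enumerating (ℓ, m_ℓ) with ℓ ≥ 1 and m_ℓ ≥ 1:
n=2 → 1; n=3 → 3; n=4 → 6; n=5 → 10; n=6 → 15; n=7 → 21.
Total orbitals: 1 + 3 + 6 + 10 + 15 + 21 = 56.

56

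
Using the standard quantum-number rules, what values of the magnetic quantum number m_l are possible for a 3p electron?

-1, 0, 1

The 3p subshell has l = 1, and m_l takes every integer from −l to +l. With l = 1 that gives the 3 values -1, 0, 1.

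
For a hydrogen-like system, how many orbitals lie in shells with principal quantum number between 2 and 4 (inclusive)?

Shell n has n² orbitals: 2²=4 + 3²=9 + 4²=16 = 29 orbitals.

29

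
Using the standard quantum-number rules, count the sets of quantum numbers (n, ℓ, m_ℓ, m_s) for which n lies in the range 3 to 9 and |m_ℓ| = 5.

40

Count contributing orbitals for each principal shell:
n=6 → 2; n=7 → 4; n=8 → 6; n=9 → 8.
Orbitals: 2 + 4 + 6 + 8 = 20. Including both spin states (m_s = ±1/2) gives 2 × 20 = 40 states.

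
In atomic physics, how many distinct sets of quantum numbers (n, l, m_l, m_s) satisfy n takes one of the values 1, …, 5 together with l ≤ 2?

Go shell by shell, enumerating (l, m_l) with l ≤ 2:
n=1 → 1; n=2 → 4; n=3 → 9; n=4 → 9; n=5 → 9.
Orbitals: 1 + 4 + 9 + 9 + 9 = 32. Including both spin states (m_s = ±1/2) gives 2 × 32 = 64 states.

64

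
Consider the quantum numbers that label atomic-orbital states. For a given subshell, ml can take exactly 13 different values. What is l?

l = 6

ml ranges over 2l+1 integers, so 2l+1 = 13 ⇒ l = 6.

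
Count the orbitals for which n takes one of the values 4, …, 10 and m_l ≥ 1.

For each n in the range, tally the orbitals obeying m_l ≥ 1:
n=4 → 6; n=5 → 10; n=6 → 15; n=7 → 21; n=8 → 28; n=9 → 36; n=10 → 45.
Total orbitals: 6 + 10 + 15 + 21 + 28 + 36 + 45 = 161.

161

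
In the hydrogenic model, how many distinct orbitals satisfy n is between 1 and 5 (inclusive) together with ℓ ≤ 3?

Go shell by shell, enumerating (ℓ, m_ℓ) with ℓ ≤ 3:
n=1 → 1; n=2 → 4; n=3 → 9; n=4 → 16; n=5 → 16.
Total orbitals: 1 + 4 + 9 + 16 + 16 = 46.

46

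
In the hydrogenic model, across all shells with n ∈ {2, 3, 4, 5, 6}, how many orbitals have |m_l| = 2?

20

Count contributing orbitals for each principal shell:
n=3 → 2; n=4 → 4; n=5 → 6; n=6 → 8.
Total orbitals: 2 + 4 + 6 + 8 = 20.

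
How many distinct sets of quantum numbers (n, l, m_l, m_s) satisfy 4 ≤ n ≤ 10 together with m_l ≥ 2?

Per-shell orbital counts meeting the constraint:
n=4 → 3; n=5 → 6; n=6 → 10; n=7 → 15; n=8 → 21; n=9 → 28; n=10 → 36.
Orbitals: 3 + 6 + 10 + 15 + 21 + 28 + 36 = 119. Including both spin states (m_s = ±1/2) gives 2 × 119 = 238 states.

238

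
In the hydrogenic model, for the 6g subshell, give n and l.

The leading integer gives n = 6; the letter 'g' means l = 4.

n = 6, l = 4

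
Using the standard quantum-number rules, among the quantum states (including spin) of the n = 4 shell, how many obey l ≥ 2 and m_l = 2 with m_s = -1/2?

2

Go through l = 0, …, 3 (the values permitted for n = 4).
The (l, m_l) pairs meeting l ≥ 2 and m_l = 2 give: l=2 → 1; l=3 → 1.
Orbitals: 1 + 1 = 2. With m_s fixed to a single value there is one state per orbital, giving 2 states.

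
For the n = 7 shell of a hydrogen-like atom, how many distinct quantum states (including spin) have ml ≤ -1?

42

The n = 7 shell has l = 0 through 6; check each.
Per l-value: l=1 → 1; l=2 → 2; l=3 → 3; l=4 → 4; l=5 → 5; l=6 → 6.
Orbitals: 1 + 2 + 3 + 4 + 5 + 6 = 21. Each orbital carries two spin states, so 21 × 2 = 42 states.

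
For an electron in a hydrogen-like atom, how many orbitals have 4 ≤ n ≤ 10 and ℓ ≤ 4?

166

Work shell by shell — for each n, count the (ℓ, m_ℓ) pairs that satisfy ℓ ≤ 4:
n=4 → 16; n=5 → 25; n=6 → 25; n=7 → 25; n=8 → 25; n=9 → 25; n=10 → 25.
Total orbitals: 16 + 25 + 25 + 25 + 25 + 25 + 25 = 166.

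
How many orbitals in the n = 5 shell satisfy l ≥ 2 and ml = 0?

3

For n = 5, l ranges over 0 … 4.
Orbitals with l ≥ 2 and ml = 0, by l: l=2 → 1; l=3 → 1; l=4 → 1.
Total orbitals: 1 + 1 + 1 = 3.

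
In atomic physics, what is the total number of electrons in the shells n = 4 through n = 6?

154

Shell n has n² orbitals: 4²=16 + 5²=25 + 6²=36 = 77 orbitals.
Two spin states per orbital: 2 × 77 = 154 electrons.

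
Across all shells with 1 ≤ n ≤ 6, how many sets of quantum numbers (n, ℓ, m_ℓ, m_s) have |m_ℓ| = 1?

60

For each n in the range, tally the orbitals obeying |m_ℓ| = 1:
n=2 → 2; n=3 → 4; n=4 → 6; n=5 → 8; n=6 → 10.
Orbitals: 2 + 4 + 6 + 8 + 10 = 30. Including both spin states (m_s = ±1/2) gives 2 × 30 = 60 states.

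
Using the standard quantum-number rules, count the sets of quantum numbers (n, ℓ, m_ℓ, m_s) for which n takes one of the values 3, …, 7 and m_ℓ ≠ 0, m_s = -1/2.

110

Treat each shell separately and count matching orbitals:
n=3 → 6; n=4 → 12; n=5 → 20; n=6 → 30; n=7 → 42.
Orbitals: 6 + 12 + 20 + 30 + 42 = 110. With m_s fixed to -1/2 there is one state per orbital, so 110 states.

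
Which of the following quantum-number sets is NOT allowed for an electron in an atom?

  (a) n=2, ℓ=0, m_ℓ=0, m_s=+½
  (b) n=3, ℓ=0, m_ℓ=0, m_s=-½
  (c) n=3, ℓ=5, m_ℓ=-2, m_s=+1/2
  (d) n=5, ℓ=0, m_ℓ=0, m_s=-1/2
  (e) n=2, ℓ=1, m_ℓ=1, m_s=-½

(c)

(c) has ℓ = 5 ≥ n = 3, violating 0 ≤ ℓ ≤ n−1.
The remaining sets (a), (b), (d), (e) satisfy all four rules.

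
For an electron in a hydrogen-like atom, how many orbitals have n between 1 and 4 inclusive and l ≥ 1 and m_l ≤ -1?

10

For each n in the range, tally the orbitals obeying l ≥ 1 and m_l ≤ -1:
n=2 → 1; n=3 → 3; n=4 → 6.
Total orbitals: 1 + 3 + 6 = 10.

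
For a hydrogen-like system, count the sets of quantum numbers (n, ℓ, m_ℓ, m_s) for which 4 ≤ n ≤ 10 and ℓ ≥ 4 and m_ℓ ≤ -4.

112

Count contributing orbitals for each principal shell:
n=5 → 1; n=6 → 3; n=7 → 6; n=8 → 10; n=9 → 15; n=10 → 21.
Orbitals: 1 + 3 + 6 + 10 + 15 + 21 = 56. Including both spin states (m_s = ±1/2) gives 2 × 56 = 112 states.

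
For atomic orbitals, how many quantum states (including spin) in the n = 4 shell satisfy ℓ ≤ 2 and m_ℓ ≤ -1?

6

With n = 4 the allowed ℓ are 0, 1, …, 3.
The (ℓ, m_ℓ) pairs meeting ℓ ≤ 2 and m_ℓ ≤ -1 give: ℓ=1 → 1; ℓ=2 → 2.
Orbitals: 1 + 2 = 3. Each orbital carries two spin states, so 3 × 2 = 6 states.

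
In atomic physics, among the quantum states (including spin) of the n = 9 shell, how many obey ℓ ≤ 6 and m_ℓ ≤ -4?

The (ℓ, m_ℓ) pairs meeting ℓ ≤ 6 and m_ℓ ≤ -4 give: ℓ=4 → 1; ℓ=5 → 2; ℓ=6 → 3.
Orbitals: 1 + 2 + 3 = 6. Each orbital carries two spin states, so 6 × 2 = 12 states.

12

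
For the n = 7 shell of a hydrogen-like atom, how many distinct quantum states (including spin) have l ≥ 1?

96

For n = 7, l ranges over 0 … 6.
Per l-value: l=1 → 3; l=2 → 5; l=3 → 7; l=4 → 9; l=5 → 11; l=6 → 13.
Orbitals: 3 + 5 + 7 + 9 + 11 + 13 = 48. Each orbital carries two spin states, so 48 × 2 = 96 states.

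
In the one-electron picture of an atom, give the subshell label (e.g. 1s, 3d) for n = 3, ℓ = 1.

ℓ = 1 corresponds to the letter 'p', so the subshell is 3p.

3p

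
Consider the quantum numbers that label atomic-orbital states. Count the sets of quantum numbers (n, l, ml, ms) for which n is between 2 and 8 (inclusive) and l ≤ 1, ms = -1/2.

28

Count contributing orbitals for each principal shell:
n=2 → 4; n=3 → 4; n=4 → 4; n=5 → 4; n=6 → 4; n=7 → 4; n=8 → 4.
Orbitals: 4 + 4 + 4 + 4 + 4 + 4 + 4 = 28. With ms fixed to -1/2 there is one state per orbital, so 28 states.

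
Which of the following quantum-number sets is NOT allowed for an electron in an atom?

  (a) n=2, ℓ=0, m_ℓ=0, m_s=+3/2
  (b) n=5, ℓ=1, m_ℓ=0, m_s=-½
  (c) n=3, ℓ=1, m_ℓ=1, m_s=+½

(a) has m_s = +3/2, but an electron's spin must be ±1/2.
The remaining sets (b), (c) satisfy all four rules.

(a)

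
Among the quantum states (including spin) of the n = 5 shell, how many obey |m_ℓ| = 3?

8

The n = 5 shell has ℓ = 0 through 4; check each.
Per ℓ-value: ℓ=3 → 2; ℓ=4 → 2.
Orbitals: 2 + 2 = 4. Each orbital carries two spin states, so 4 × 2 = 8 states.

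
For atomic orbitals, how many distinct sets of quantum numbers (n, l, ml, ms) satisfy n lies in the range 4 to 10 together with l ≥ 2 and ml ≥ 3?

Go shell by shell, enumerating (l, ml) with l ≥ 2 and ml ≥ 3:
n=4 → 1; n=5 → 3; n=6 → 6; n=7 → 10; n=8 → 15; n=9 → 21; n=10 → 28.
Orbitals: 1 + 3 + 6 + 10 + 15 + 21 + 28 = 84. Including both spin states (ms = ±1/2) gives 2 × 84 = 168 states.

168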